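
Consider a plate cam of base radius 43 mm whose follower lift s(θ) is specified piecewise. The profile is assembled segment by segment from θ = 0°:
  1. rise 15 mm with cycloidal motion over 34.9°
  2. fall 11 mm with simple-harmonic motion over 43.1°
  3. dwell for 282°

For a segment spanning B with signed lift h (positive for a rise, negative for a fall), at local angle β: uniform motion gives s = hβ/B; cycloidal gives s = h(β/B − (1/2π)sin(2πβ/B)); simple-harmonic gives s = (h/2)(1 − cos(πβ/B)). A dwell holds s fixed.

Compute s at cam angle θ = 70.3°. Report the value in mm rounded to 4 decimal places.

seg 1 [0°–34.9°] cycloidal, h=15: full span → s += 15 → s = 15.0000
seg 2 [34.9°–78°] simple-harmonic, h=-11: θ=70.3° here. β=35.4, B=43.1. -11/2·(1 − cos(π·0.8213)) = -10.1562 → s = 4.8438

4.8438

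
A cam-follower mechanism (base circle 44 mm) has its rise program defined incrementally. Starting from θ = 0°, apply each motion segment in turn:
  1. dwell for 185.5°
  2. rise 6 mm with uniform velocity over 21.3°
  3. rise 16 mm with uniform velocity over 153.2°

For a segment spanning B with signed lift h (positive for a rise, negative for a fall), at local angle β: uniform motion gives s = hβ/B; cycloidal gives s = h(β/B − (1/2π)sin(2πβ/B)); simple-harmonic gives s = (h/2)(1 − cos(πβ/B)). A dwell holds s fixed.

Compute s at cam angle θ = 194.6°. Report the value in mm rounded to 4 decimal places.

seg 1 [0°–185.5°] dwell: s stays 0.0000
seg 2 [185.5°–206.8°] uniform, h=6: θ=194.6° here. β=9.1, B=21.3. 6·9.1/21.3 = 2.5634 → s = 2.5634

2.5634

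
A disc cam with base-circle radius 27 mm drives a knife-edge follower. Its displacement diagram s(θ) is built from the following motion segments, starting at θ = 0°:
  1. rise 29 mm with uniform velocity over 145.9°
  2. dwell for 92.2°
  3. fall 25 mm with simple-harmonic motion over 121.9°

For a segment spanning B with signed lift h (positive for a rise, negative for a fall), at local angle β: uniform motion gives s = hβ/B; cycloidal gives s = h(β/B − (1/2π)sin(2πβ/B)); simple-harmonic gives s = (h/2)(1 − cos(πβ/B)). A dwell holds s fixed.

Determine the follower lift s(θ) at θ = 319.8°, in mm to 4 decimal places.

seg 1 [0°–145.9°] uniform, h=29: full span → s += 29 → s = 29.0000
seg 2 [145.9°–238.1°] dwell: s stays 29.0000
seg 3 [238.1°–360°] simple-harmonic, h=-25: θ=319.8° here. β=81.7, B=121.9. -25/2·(1 − cos(π·0.6702)) = -18.8705 → s = 10.1295

10.1295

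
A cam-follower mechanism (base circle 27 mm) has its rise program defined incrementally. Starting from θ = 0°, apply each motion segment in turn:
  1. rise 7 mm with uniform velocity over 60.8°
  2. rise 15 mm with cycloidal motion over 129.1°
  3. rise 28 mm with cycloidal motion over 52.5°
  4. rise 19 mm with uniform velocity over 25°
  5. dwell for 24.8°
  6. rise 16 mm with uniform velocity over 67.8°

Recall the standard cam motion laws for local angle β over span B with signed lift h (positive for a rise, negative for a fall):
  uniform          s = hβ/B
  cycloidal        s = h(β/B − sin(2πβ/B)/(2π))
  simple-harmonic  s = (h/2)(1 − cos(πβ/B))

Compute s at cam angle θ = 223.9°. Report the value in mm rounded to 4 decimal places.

seg 1 [0°–60.8°] uniform, h=7: full span → s += 7 → s = 7.0000
seg 2 [60.8°–189.9°] cycloidal, h=15: full span → s += 15 → s = 22.0000
seg 3 [189.9°–242.4°] cycloidal, h=28: θ=223.9° here. β=34, B=52.5. 28·(0.6476 − sin(2π·0.6476)/(2π)) = 21.6990 → s = 43.6990

43.6990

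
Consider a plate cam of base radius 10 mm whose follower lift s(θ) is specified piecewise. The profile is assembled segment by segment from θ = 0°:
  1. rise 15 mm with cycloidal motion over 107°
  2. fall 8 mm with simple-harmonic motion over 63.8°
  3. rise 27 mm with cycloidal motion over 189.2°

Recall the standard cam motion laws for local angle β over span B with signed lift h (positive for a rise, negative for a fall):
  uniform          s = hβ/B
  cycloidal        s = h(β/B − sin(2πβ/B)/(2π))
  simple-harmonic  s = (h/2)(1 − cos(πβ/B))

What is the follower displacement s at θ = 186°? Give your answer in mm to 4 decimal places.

seg 1 [0°–107°] cycloidal, h=15: full span → s += 15 → s = 15.0000
seg 2 [107°–170.8°] simple-harmonic, h=-8: full span → s += -8 → s = 7.0000
seg 3 [170.8°–360°] cycloidal, h=27: θ=186° here. β=15.2, B=189.2. 27·(0.0803 − sin(2π·0.0803)/(2π)) = 0.0910 → s = 7.0910

7.0910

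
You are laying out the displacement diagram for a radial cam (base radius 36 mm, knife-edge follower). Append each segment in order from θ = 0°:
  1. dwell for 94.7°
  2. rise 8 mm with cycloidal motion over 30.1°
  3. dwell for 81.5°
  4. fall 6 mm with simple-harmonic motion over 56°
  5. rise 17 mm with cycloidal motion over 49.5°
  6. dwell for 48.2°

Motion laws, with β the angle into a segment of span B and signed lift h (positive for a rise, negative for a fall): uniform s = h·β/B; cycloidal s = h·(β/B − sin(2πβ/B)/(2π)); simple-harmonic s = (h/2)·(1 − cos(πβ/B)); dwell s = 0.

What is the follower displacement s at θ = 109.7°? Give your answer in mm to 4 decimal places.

seg 1 [0°–94.7°] dwell: s stays 0.0000
seg 2 [94.7°–124.8°] cycloidal, h=8: θ=109.7° here. β=15, B=30.1. 8·(0.4983 − sin(2π·0.4983)/(2π)) = 3.9734 → s = 3.9734

3.9734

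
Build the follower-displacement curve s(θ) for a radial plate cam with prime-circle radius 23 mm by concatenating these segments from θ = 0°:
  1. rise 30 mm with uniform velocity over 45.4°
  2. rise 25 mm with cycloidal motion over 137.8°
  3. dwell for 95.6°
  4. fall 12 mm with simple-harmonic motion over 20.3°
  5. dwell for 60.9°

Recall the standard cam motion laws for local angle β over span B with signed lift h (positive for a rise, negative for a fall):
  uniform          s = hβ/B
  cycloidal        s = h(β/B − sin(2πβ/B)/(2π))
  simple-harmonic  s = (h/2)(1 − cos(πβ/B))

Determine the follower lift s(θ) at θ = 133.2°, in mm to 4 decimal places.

seg 1 [0°–45.4°] uniform, h=30: full span → s += 30 → s = 30.0000
seg 2 [45.4°–183.2°] cycloidal, h=25: θ=133.2° here. β=87.8, B=137.8. 25·(0.6372 − sin(2π·0.6372)/(2π)) = 18.9488 → s = 48.9488

48.9488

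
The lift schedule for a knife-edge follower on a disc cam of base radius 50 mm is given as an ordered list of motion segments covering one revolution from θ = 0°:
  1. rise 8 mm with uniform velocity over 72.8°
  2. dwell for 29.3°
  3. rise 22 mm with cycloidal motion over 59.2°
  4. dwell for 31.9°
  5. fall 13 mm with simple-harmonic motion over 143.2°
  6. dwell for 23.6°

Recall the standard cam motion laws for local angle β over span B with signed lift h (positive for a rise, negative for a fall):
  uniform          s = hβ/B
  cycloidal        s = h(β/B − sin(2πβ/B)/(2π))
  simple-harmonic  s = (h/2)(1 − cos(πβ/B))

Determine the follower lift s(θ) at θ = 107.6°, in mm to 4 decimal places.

seg 1 [0°–72.8°] uniform, h=8: full span → s += 8 → s = 8.0000
seg 2 [72.8°–102.1°] dwell: s stays 8.0000
seg 3 [102.1°–161.3°] cycloidal, h=22: θ=107.6° here. β=5.5, B=59.2. 22·(0.0929 − sin(2π·0.0929)/(2π)) = 0.1141 → s = 8.1141

8.1141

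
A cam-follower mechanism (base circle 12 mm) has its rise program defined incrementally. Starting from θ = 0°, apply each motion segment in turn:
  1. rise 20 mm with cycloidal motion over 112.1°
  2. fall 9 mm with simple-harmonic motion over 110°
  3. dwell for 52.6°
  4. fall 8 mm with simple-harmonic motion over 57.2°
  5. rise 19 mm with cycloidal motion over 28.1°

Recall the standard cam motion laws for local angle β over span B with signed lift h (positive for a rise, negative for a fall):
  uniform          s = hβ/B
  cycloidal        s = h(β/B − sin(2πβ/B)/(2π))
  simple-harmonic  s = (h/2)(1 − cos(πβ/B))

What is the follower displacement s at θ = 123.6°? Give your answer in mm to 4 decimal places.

seg 1 [0°–112.1°] cycloidal, h=20: full span → s += 20 → s = 20.0000
seg 2 [112.1°–222.1°] simple-harmonic, h=-9: θ=123.6° here. β=11.5, B=110. -9/2·(1 − cos(π·0.1045)) = -0.2405 → s = 19.7595

19.7595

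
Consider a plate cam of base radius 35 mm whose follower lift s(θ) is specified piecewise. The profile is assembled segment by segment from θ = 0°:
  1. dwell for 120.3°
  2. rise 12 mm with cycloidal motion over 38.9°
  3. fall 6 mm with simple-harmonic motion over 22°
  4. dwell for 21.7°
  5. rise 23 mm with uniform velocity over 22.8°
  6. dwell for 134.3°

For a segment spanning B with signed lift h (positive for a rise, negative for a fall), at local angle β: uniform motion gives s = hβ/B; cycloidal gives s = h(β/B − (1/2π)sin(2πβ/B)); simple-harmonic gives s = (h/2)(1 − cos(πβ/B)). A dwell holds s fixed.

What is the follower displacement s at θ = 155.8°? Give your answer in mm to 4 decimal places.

seg 1 [0°–120.3°] dwell: s stays 0.0000
seg 2 [120.3°–159.2°] cycloidal, h=12: θ=155.8° here. β=35.5, B=38.9. 12·(0.9126 − sin(2π·0.9126)/(2π)) = 11.9481 → s = 11.9481

11.9481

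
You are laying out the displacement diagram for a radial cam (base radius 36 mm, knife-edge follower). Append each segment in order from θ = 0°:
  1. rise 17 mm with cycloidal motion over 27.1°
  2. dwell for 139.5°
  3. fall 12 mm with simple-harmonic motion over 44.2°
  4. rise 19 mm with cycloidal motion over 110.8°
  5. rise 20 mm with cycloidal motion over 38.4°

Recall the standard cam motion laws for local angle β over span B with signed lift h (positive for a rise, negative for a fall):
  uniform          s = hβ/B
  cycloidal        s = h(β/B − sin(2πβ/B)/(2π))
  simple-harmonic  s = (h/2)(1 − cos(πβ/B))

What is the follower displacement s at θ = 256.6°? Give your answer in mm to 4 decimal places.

seg 1 [0°–27.1°] cycloidal, h=17: full span → s += 17 → s = 17.0000
seg 2 [27.1°–166.6°] dwell: s stays 17.0000
seg 3 [166.6°–210.8°] simple-harmonic, h=-12: full span → s += -12 → s = 5.0000
seg 4 [210.8°–321.6°] cycloidal, h=19: θ=256.6° here. β=45.8, B=110.8. 19·(0.4134 − sin(2π·0.4134)/(2π)) = 6.2877 → s = 11.2877

11.2877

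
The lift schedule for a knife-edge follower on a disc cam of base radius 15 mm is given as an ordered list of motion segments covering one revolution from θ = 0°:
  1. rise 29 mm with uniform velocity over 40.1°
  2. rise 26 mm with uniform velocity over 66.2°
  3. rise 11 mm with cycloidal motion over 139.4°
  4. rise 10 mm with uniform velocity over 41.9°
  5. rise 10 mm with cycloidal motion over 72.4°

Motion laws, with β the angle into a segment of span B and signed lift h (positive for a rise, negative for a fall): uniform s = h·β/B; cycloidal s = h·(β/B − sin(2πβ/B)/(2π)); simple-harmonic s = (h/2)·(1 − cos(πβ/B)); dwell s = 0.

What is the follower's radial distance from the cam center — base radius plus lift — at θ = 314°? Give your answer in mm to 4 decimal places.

seg 1 [0°–40.1°] uniform, h=29: full span → s += 29 → s = 29.0000
seg 2 [40.1°–106.3°] uniform, h=26: full span → s += 26 → s = 55.0000
seg 3 [106.3°–245.7°] cycloidal, h=11: full span → s += 11 → s = 66.0000
seg 4 [245.7°–287.6°] uniform, h=10: full span → s += 10 → s = 76.0000
seg 5 [287.6°–360°] cycloidal, h=10: θ=314° here. β=26.4, B=72.4. 10·(0.3646 − sin(2π·0.3646)/(2π)) = 2.4502 → s = 78.4502
radial distance = base radius + s = 15 + 78.4502 = 93.4502

93.4502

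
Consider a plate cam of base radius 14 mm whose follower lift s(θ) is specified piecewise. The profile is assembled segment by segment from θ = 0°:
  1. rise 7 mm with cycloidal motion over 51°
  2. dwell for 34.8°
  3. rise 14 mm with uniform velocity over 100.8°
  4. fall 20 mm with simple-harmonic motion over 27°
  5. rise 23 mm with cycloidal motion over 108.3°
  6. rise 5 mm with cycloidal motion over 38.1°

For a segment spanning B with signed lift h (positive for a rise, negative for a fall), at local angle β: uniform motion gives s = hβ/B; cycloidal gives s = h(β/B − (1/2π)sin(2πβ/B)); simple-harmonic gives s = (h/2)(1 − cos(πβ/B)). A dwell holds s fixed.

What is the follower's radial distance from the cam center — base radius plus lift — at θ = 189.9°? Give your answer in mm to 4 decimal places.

seg 1 [0°–51°] cycloidal, h=7: full span → s += 7 → s = 7.0000
seg 2 [51°–85.8°] dwell: s stays 7.0000
seg 3 [85.8°–186.6°] uniform, h=14: full span → s += 14 → s = 21.0000
seg 4 [186.6°–213.6°] simple-harmonic, h=-20: θ=189.9° here. β=3.3, B=27. -20/2·(1 − cos(π·0.1222)) = -0.7282 → s = 20.2718
radial distance = base radius + s = 14 + 20.2718 = 34.2718

34.2718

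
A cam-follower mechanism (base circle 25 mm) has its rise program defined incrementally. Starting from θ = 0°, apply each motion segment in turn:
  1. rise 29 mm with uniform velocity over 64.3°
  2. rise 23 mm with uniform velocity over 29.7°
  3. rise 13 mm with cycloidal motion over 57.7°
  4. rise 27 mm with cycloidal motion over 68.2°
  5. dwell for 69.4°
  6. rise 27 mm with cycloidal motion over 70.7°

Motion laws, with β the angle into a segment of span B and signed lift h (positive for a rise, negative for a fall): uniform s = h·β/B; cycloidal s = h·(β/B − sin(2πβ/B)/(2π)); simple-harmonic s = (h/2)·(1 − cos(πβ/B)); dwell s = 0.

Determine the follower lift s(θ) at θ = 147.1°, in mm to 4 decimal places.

seg 1 [0°–64.3°] uniform, h=29: full span → s += 29 → s = 29.0000
seg 2 [64.3°–94°] uniform, h=23: full span → s += 23 → s = 52.0000
seg 3 [94°–151.7°] cycloidal, h=13: θ=147.1° here. β=53.1, B=57.7. 13·(0.9203 − sin(2π·0.9203)/(2π)) = 12.9572 → s = 64.9572

64.9572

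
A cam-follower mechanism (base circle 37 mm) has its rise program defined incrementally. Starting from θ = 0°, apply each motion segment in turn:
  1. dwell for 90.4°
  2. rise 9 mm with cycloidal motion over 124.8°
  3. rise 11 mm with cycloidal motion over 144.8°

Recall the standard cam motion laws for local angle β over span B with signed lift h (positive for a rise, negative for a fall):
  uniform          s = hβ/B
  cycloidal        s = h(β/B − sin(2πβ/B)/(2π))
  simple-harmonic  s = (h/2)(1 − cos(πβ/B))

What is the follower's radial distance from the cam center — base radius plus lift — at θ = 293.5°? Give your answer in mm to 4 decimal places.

seg 1 [0°–90.4°] dwell: s stays 0.0000
seg 2 [90.4°–215.2°] cycloidal, h=9: full span → s += 9 → s = 9.0000
seg 3 [215.2°–360°] cycloidal, h=11: θ=293.5° here. β=78.3, B=144.8. 11·(0.5407 − sin(2π·0.5407)/(2π)) = 6.3915 → s = 15.3915
radial distance = base radius + s = 37 + 15.3915 = 52.3915

52.3915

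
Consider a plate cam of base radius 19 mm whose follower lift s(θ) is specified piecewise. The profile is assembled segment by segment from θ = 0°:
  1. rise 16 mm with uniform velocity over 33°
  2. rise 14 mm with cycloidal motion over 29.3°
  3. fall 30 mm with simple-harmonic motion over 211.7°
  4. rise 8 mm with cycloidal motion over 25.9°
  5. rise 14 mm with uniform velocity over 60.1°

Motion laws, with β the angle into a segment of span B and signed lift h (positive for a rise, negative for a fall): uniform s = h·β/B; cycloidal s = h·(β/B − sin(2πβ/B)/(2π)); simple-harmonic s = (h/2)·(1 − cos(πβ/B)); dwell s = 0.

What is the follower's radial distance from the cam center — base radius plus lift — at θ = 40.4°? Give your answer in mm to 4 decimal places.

seg 1 [0°–33°] uniform, h=16: full span → s += 16 → s = 16.0000
seg 2 [33°–62.3°] cycloidal, h=14: θ=40.4° here. β=7.4, B=29.3. 14·(0.2526 − sin(2π·0.2526)/(2π)) = 1.3080 → s = 17.3080
radial distance = base radius + s = 19 + 17.3080 = 36.3080

36.3080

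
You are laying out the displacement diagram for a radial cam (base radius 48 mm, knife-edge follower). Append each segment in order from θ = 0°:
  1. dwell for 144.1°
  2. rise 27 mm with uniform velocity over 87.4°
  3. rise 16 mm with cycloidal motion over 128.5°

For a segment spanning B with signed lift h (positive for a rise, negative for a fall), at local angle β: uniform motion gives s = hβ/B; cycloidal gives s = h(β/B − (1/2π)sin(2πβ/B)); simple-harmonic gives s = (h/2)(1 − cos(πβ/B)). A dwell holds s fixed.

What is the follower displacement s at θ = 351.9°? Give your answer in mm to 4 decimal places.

seg 1 [0°–144.1°] dwell: s stays 0.0000
seg 2 [144.1°–231.5°] uniform, h=27: full span → s += 27 → s = 27.0000
seg 3 [231.5°–360°] cycloidal, h=16: θ=351.9° here. β=120.4, B=128.5. 16·(0.9370 − sin(2π·0.9370)/(2π)) = 15.9738 → s = 42.9738

42.9738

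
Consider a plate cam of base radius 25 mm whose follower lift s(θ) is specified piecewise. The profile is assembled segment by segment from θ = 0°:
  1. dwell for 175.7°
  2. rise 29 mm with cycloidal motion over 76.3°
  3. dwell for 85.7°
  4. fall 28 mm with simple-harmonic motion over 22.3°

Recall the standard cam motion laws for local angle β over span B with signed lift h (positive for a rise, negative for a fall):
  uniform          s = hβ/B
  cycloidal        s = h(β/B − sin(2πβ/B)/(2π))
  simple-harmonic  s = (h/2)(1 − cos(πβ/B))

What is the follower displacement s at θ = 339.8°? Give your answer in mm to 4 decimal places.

seg 1 [0°–175.7°] dwell: s stays 0.0000
seg 2 [175.7°–252°] cycloidal, h=29: full span → s += 29 → s = 29.0000
seg 3 [252°–337.7°] dwell: s stays 29.0000
seg 4 [337.7°–360°] simple-harmonic, h=-28: θ=339.8° here. β=2.1, B=22.3. -28/2·(1 − cos(π·0.0942)) = -0.6082 → s = 28.3918

28.3918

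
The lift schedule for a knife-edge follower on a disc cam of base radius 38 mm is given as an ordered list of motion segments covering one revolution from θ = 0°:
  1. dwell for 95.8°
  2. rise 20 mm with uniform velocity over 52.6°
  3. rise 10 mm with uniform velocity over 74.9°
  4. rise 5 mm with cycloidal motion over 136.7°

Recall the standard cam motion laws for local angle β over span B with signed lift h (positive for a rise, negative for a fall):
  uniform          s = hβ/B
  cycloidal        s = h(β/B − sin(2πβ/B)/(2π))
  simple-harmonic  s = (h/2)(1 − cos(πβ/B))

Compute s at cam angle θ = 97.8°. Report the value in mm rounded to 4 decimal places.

seg 1 [0°–95.8°] dwell: s stays 0.0000
seg 2 [95.8°–148.4°] uniform, h=20: θ=97.8° here. β=2, B=52.6. 20·2/52.6 = 0.7605 → s = 0.7605

0.7605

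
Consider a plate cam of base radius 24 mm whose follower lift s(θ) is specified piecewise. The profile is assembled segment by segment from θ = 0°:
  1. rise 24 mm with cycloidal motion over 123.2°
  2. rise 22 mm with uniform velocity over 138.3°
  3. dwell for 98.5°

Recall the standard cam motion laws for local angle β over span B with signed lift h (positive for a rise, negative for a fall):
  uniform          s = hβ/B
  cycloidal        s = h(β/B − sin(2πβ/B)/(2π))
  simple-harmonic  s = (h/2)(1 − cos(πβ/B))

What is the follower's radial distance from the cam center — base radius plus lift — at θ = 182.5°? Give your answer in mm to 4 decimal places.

seg 1 [0°–123.2°] cycloidal, h=24: full span → s += 24 → s = 24.0000
seg 2 [123.2°–261.5°] uniform, h=22: θ=182.5° here. β=59.3, B=138.3. 22·59.3/138.3 = 9.4331 → s = 33.4331
radial distance = base radius + s = 24 + 33.4331 = 57.4331

57.4331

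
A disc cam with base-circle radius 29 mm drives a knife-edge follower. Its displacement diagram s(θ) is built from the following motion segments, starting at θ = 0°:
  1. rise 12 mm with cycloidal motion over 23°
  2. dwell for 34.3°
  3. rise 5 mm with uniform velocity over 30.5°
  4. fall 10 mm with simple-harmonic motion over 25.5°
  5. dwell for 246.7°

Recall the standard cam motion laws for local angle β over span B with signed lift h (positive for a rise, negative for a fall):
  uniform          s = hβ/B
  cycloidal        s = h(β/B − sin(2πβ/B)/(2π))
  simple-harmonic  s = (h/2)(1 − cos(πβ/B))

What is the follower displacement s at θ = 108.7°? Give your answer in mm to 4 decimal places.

seg 1 [0°–23°] cycloidal, h=12: full span → s += 12 → s = 12.0000
seg 2 [23°–57.3°] dwell: s stays 12.0000
seg 3 [57.3°–87.8°] uniform, h=5: full span → s += 5 → s = 17.0000
seg 4 [87.8°–113.3°] simple-harmonic, h=-10: θ=108.7° here. β=20.9, B=25.5. -10/2·(1 − cos(π·0.8196)) = -9.2183 → s = 7.7817

7.7817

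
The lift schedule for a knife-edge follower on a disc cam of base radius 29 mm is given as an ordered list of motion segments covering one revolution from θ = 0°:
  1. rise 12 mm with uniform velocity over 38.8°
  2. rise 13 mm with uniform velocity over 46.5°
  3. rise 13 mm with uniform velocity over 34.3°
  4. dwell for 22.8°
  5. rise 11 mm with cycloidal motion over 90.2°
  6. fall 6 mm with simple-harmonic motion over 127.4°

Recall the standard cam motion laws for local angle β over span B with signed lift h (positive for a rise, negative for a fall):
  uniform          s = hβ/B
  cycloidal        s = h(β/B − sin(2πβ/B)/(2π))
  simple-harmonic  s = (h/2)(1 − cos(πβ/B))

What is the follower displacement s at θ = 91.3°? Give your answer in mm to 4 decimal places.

seg 1 [0°–38.8°] uniform, h=12: full span → s += 12 → s = 12.0000
seg 2 [38.8°–85.3°] uniform, h=13: full span → s += 13 → s = 25.0000
seg 3 [85.3°–119.6°] uniform, h=13: θ=91.3° here. β=6, B=34.3. 13·6/34.3 = 2.2741 → s = 27.2741

27.2741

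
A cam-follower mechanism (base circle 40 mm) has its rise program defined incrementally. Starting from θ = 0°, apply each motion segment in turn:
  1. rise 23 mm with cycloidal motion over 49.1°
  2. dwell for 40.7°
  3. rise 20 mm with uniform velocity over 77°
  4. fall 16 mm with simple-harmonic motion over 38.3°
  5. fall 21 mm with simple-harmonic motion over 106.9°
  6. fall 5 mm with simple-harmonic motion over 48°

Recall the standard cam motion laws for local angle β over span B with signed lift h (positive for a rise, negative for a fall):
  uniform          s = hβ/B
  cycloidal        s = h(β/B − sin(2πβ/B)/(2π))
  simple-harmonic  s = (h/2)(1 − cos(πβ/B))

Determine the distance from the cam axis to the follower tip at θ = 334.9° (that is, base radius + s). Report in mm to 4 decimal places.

seg 1 [0°–49.1°] cycloidal, h=23: full span → s += 23 → s = 23.0000
seg 2 [49.1°–89.8°] dwell: s stays 23.0000
seg 3 [89.8°–166.8°] uniform, h=20: full span → s += 20 → s = 43.0000
seg 4 [166.8°–205.1°] simple-harmonic, h=-16: full span → s += -16 → s = 27.0000
seg 5 [205.1°–312°] simple-harmonic, h=-21: full span → s += -21 → s = 6.0000
seg 6 [312°–360°] simple-harmonic, h=-5: θ=334.9° here. β=22.9, B=48. -5/2·(1 − cos(π·0.4771)) = -2.3202 → s = 3.6798
radial distance = base radius + s = 40 + 3.6798 = 43.6798

43.6798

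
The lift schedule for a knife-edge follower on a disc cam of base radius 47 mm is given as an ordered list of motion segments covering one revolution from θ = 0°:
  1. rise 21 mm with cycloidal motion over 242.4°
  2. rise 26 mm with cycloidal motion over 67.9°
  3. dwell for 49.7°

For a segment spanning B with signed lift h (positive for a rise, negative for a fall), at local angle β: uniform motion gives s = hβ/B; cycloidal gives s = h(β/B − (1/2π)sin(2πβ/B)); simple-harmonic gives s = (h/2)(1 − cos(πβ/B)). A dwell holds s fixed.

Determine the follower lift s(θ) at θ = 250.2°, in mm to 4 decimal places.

seg 1 [0°–242.4°] cycloidal, h=21: full span → s += 21 → s = 21.0000
seg 2 [242.4°–310.3°] cycloidal, h=26: θ=250.2° here. β=7.8, B=67.9. 26·(0.1149 − sin(2π·0.1149)/(2π)) = 0.2527 → s = 21.2527

21.2527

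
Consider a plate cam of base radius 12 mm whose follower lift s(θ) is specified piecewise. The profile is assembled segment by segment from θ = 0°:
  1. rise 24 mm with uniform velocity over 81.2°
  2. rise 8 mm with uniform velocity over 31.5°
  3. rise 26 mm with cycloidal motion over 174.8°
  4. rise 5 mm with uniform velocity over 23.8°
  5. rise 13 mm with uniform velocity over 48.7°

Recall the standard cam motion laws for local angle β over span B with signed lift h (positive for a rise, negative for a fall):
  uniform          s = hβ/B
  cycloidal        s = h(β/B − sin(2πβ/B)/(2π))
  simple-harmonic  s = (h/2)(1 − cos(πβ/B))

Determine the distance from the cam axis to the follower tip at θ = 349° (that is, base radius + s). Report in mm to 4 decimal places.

seg 1 [0°–81.2°] uniform, h=24: full span → s += 24 → s = 24.0000
seg 2 [81.2°–112.7°] uniform, h=8: full span → s += 8 → s = 32.0000
seg 3 [112.7°–287.5°] cycloidal, h=26: full span → s += 26 → s = 58.0000
seg 4 [287.5°–311.3°] uniform, h=5: full span → s += 5 → s = 63.0000
seg 5 [311.3°–360°] uniform, h=13: θ=349° here. β=37.7, B=48.7. 13·37.7/48.7 = 10.0637 → s = 73.0637
radial distance = base radius + s = 12 + 73.0637 = 85.0637

85.0637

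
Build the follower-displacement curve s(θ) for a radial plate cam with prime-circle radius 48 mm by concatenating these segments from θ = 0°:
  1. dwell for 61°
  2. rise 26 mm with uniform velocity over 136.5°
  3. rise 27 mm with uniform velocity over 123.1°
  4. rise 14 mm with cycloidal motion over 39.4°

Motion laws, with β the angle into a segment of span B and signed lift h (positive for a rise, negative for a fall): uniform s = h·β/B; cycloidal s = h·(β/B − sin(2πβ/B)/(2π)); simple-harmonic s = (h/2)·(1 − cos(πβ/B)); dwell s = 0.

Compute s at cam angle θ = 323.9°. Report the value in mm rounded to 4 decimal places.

seg 1 [0°–61°] dwell: s stays 0.0000
seg 2 [61°–197.5°] uniform, h=26: full span → s += 26 → s = 26.0000
seg 3 [197.5°–320.6°] uniform, h=27: full span → s += 27 → s = 53.0000
seg 4 [320.6°–360°] cycloidal, h=14: θ=323.9° here. β=3.3, B=39.4. 14·(0.0838 − sin(2π·0.0838)/(2π)) = 0.0534 → s = 53.0534

53.0534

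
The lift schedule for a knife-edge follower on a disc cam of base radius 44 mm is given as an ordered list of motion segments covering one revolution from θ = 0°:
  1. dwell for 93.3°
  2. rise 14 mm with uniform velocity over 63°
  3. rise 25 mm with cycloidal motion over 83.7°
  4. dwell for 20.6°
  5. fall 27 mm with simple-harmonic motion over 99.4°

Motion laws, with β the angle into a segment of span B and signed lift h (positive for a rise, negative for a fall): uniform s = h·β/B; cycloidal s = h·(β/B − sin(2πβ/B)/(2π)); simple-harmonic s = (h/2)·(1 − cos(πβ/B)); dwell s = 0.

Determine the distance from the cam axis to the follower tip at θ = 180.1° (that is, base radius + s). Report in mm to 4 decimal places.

seg 1 [0°–93.3°] dwell: s stays 0.0000
seg 2 [93.3°–156.3°] uniform, h=14: full span → s += 14 → s = 14.0000
seg 3 [156.3°–240°] cycloidal, h=25: θ=180.1° here. β=23.8, B=83.7. 25·(0.2843 − sin(2π·0.2843)/(2π)) = 3.2222 → s = 17.2222
radial distance = base radius + s = 44 + 17.2222 = 61.2222

61.2222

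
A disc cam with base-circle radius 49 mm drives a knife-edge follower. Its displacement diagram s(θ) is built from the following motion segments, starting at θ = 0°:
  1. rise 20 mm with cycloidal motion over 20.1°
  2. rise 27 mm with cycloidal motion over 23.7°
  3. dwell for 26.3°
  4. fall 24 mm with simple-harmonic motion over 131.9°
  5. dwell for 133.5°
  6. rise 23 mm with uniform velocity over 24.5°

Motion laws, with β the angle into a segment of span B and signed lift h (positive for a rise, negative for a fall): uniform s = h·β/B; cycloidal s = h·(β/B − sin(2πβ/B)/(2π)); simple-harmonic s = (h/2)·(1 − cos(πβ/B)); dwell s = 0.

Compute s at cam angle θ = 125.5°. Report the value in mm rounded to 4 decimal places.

seg 1 [0°–20.1°] cycloidal, h=20: full span → s += 20 → s = 20.0000
seg 2 [20.1°–43.8°] cycloidal, h=27: full span → s += 27 → s = 47.0000
seg 3 [43.8°–70.1°] dwell: s stays 47.0000
seg 4 [70.1°–202°] simple-harmonic, h=-24: θ=125.5° here. β=55.4, B=131.9. -24/2·(1 − cos(π·0.4200)) = -9.0163 → s = 37.9837

37.9837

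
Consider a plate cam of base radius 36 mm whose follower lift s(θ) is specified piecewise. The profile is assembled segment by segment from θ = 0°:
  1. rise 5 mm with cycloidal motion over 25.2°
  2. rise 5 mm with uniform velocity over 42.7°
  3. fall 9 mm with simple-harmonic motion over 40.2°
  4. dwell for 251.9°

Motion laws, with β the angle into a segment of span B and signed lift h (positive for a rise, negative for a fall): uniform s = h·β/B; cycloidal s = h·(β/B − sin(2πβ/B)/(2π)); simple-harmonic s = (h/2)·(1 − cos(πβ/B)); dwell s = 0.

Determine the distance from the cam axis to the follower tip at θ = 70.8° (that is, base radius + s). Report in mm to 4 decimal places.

seg 1 [0°–25.2°] cycloidal, h=5: full span → s += 5 → s = 5.0000
seg 2 [25.2°–67.9°] uniform, h=5: full span → s += 5 → s = 10.0000
seg 3 [67.9°–108.1°] simple-harmonic, h=-9: θ=70.8° here. β=2.9, B=40.2. -9/2·(1 − cos(π·0.0721)) = -0.1151 → s = 9.8849
radial distance = base radius + s = 36 + 9.8849 = 45.8849

45.8849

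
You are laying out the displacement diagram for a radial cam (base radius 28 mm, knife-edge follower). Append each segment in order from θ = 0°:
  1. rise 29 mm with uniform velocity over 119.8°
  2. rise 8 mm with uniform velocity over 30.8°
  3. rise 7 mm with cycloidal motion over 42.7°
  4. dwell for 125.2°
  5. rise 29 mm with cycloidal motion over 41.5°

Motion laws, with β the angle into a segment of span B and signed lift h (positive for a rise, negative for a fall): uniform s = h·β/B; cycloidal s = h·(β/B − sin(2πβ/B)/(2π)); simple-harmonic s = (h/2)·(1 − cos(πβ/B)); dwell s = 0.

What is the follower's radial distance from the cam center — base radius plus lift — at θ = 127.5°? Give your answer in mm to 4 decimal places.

seg 1 [0°–119.8°] uniform, h=29: full span → s += 29 → s = 29.0000
seg 2 [119.8°–150.6°] uniform, h=8: θ=127.5° here. β=7.7, B=30.8. 8·7.7/30.8 = 2.0000 → s = 31.0000
radial distance = base radius + s = 28 + 31.0000 = 59.0000

59.0000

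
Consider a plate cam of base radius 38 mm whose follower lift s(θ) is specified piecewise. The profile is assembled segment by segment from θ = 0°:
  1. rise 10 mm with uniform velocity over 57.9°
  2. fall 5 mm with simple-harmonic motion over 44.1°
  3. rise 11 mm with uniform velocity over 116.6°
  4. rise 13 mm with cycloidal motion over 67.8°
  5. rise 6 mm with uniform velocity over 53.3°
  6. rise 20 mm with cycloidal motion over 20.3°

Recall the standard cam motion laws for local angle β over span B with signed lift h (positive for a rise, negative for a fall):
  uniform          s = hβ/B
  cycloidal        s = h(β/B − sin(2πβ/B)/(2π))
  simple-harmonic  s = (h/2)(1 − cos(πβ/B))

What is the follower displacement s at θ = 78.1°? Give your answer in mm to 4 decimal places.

seg 1 [0°–57.9°] uniform, h=10: full span → s += 10 → s = 10.0000
seg 2 [57.9°–102°] simple-harmonic, h=-5: θ=78.1° here. β=20.2, B=44.1. -5/2·(1 − cos(π·0.4580)) = -2.1715 → s = 7.8285

7.8285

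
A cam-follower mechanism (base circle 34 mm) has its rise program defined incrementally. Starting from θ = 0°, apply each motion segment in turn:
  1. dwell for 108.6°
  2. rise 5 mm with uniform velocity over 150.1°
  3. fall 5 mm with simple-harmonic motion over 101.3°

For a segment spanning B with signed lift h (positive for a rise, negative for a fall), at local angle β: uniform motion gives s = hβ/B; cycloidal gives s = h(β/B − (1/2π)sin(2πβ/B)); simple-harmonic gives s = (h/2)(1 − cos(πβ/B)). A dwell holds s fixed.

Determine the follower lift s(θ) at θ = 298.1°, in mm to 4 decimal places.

seg 1 [0°–108.6°] dwell: s stays 0.0000
seg 2 [108.6°–258.7°] uniform, h=5: full span → s += 5 → s = 5.0000
seg 3 [258.7°–360°] simple-harmonic, h=-5: θ=298.1° here. β=39.4, B=101.3. -5/2·(1 − cos(π·0.3889)) = -1.6454 → s = 3.3546

3.3546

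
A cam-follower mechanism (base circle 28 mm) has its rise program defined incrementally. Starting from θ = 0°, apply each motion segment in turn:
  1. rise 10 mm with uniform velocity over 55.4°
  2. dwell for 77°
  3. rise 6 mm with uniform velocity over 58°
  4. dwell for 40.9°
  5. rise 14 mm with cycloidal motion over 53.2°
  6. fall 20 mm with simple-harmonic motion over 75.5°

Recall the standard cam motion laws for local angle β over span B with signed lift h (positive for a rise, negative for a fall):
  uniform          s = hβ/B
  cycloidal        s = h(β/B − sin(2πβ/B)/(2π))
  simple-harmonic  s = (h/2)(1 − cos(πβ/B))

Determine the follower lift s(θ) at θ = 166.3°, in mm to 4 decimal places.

seg 1 [0°–55.4°] uniform, h=10: full span → s += 10 → s = 10.0000
seg 2 [55.4°–132.4°] dwell: s stays 10.0000
seg 3 [132.4°–190.4°] uniform, h=6: θ=166.3° here. β=33.9, B=58. 6·33.9/58 = 3.5069 → s = 13.5069

13.5069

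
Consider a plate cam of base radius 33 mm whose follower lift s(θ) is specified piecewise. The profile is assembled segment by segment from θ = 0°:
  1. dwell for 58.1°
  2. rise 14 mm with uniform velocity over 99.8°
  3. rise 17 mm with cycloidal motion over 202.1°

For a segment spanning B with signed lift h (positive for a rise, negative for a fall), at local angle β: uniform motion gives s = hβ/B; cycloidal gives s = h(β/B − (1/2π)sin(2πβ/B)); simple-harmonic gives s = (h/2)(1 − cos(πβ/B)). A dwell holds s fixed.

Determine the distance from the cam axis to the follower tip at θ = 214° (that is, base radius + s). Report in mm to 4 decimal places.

seg 1 [0°–58.1°] dwell: s stays 0.0000
seg 2 [58.1°–157.9°] uniform, h=14: full span → s += 14 → s = 14.0000
seg 3 [157.9°–360°] cycloidal, h=17: θ=214° here. β=56.1, B=202.1. 17·(0.2776 − sin(2π·0.2776)/(2π)) = 2.0539 → s = 16.0539
radial distance = base radius + s = 33 + 16.0539 = 49.0539

49.0539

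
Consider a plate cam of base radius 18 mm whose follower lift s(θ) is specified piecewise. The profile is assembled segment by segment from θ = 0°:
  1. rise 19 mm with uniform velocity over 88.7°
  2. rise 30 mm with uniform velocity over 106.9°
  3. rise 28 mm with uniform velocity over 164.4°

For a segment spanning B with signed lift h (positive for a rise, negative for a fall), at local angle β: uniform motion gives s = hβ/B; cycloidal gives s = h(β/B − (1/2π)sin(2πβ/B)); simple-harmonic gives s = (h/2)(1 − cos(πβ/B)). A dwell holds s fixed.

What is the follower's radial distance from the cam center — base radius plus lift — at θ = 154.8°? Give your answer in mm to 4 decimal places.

seg 1 [0°–88.7°] uniform, h=19: full span → s += 19 → s = 19.0000
seg 2 [88.7°–195.6°] uniform, h=30: θ=154.8° here. β=66.1, B=106.9. 30·66.1/106.9 = 18.5500 → s = 37.5500
radial distance = base radius + s = 18 + 37.5500 = 55.5500

55.5500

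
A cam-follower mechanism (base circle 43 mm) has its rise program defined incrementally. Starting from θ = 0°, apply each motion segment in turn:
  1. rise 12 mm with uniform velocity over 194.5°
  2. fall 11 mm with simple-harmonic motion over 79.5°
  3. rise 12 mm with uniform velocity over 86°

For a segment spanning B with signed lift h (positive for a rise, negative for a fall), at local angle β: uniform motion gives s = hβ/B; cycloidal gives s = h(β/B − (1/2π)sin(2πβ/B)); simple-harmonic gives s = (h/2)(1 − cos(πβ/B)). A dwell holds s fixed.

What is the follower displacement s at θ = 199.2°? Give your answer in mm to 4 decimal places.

seg 1 [0°–194.5°] uniform, h=12: full span → s += 12 → s = 12.0000
seg 2 [194.5°–274°] simple-harmonic, h=-11: θ=199.2° here. β=4.7, B=79.5. -11/2·(1 − cos(π·0.0591)) = -0.0946 → s = 11.9054

11.9054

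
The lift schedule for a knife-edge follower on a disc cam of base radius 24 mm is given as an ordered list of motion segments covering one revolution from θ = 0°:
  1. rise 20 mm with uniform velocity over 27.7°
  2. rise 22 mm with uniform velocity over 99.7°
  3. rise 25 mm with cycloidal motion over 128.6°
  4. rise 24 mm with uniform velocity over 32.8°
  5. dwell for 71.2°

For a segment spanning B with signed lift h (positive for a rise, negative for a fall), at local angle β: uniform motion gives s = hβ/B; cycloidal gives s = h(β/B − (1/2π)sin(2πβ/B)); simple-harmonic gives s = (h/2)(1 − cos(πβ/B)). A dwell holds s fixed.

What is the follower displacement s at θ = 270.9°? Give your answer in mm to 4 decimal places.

seg 1 [0°–27.7°] uniform, h=20: full span → s += 20 → s = 20.0000
seg 2 [27.7°–127.4°] uniform, h=22: full span → s += 22 → s = 42.0000
seg 3 [127.4°–256°] cycloidal, h=25: full span → s += 25 → s = 67.0000
seg 4 [256°–288.8°] uniform, h=24: θ=270.9° here. β=14.9, B=32.8. 24·14.9/32.8 = 10.9024 → s = 77.9024

77.9024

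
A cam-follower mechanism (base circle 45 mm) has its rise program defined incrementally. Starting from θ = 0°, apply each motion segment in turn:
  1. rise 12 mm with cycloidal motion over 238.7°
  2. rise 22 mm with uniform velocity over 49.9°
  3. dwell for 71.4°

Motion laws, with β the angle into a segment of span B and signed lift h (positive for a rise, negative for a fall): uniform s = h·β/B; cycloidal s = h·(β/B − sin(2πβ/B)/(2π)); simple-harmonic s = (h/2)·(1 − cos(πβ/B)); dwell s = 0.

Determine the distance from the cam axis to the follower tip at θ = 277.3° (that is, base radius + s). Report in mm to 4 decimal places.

seg 1 [0°–238.7°] cycloidal, h=12: full span → s += 12 → s = 12.0000
seg 2 [238.7°–288.6°] uniform, h=22: θ=277.3° here. β=38.6, B=49.9. 22·38.6/49.9 = 17.0180 → s = 29.0180
radial distance = base radius + s = 45 + 29.0180 = 74.0180

74.0180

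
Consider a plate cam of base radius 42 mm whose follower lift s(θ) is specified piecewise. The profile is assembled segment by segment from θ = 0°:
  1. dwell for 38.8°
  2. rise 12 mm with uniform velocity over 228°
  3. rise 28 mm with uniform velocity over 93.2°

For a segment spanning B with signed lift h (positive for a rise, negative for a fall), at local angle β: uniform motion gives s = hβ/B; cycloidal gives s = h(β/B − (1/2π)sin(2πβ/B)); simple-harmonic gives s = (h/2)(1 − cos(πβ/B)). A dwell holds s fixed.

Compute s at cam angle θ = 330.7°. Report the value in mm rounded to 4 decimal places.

seg 1 [0°–38.8°] dwell: s stays 0.0000
seg 2 [38.8°–266.8°] uniform, h=12: full span → s += 12 → s = 12.0000
seg 3 [266.8°–360°] uniform, h=28: θ=330.7° here. β=63.9, B=93.2. 28·63.9/93.2 = 19.1974 → s = 31.1974

31.1974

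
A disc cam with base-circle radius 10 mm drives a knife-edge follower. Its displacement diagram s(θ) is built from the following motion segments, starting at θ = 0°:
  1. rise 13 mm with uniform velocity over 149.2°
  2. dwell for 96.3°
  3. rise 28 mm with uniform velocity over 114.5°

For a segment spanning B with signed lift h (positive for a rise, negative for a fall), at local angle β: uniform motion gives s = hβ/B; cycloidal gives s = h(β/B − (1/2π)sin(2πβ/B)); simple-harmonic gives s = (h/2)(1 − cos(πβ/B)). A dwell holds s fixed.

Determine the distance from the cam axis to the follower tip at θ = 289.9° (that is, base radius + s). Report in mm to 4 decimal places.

seg 1 [0°–149.2°] uniform, h=13: full span → s += 13 → s = 13.0000
seg 2 [149.2°–245.5°] dwell: s stays 13.0000
seg 3 [245.5°–360°] uniform, h=28: θ=289.9° here. β=44.4, B=114.5. 28·44.4/114.5 = 10.8576 → s = 23.8576
radial distance = base radius + s = 10 + 23.8576 = 33.8576

33.8576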